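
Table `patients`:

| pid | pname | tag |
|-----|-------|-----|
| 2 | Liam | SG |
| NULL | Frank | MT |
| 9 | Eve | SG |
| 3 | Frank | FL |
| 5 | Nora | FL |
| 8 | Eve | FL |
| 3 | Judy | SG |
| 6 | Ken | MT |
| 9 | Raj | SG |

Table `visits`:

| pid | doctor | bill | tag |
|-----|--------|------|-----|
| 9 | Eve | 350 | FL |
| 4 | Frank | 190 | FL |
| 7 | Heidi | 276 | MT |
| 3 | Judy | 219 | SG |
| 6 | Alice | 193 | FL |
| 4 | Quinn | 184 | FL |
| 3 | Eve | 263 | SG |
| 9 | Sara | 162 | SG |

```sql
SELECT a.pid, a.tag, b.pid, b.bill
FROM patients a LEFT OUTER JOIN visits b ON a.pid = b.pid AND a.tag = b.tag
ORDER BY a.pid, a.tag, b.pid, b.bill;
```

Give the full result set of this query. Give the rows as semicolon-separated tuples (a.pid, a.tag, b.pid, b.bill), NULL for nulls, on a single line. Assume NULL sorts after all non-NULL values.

(2, SG, NULL, NULL); (3, FL, NULL, NULL); (3, SG, 3, 219); (3, SG, 3, 263); (5, FL, NULL, NULL); (6, MT, NULL, NULL); (8, FL, NULL, NULL); (9, SG, 9, 162); (9, SG, 9, 162); (NULL, MT, NULL, NULL)

LEFT JOIN keeps every row from `patients`; unmatched rows get NULL for `visits`'s columns.
Matching on a.pid = b.pid AND a.tag = b.tag. A NULL in a compared column never satisfies the condition.
- pid=2, tag=SG: no b row matches, row kept with b columns NULL.
- pid=NULL, tag=MT: no b row matches, row kept with b columns NULL.
- pid=9, tag=SG: 1 matching b row(s), so 1 row(s) emitted.
- pid=3, tag=FL: no b row matches, row kept with b columns NULL.
- pid=5, tag=FL: no b row matches, row kept with b columns NULL.
- pid=8, tag=FL: no b row matches, row kept with b columns NULL.
- pid=3, tag=SG: 2 matching b row(s), so 2 row(s) emitted.
- pid=6, tag=MT: no b row matches, row kept with b columns NULL.
- pid=9, tag=SG: 1 matching b row(s), so 1 row(s) emitted.
After projecting and ordering:
a.pid | a.tag | b.pid | b.bill
2 | SG | NULL | NULL
3 | FL | NULL | NULL
3 | SG | 3 | 219
3 | SG | 3 | 263
5 | FL | NULL | NULL
6 | MT | NULL | NULL
8 | FL | NULL | NULL
9 | SG | 9 | 162
9 | SG | 9 | 162
NULL | MT | NULL | NULL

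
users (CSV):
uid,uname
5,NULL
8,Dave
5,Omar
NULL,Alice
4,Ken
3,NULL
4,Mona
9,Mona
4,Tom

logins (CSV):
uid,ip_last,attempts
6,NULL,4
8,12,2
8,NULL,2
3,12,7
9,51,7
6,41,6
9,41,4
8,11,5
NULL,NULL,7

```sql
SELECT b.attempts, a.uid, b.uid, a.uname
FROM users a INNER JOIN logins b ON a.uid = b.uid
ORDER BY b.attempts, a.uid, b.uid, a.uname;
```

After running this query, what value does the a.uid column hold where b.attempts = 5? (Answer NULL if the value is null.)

8

INNER JOIN keeps only pairs where the ON condition holds.
Matching on a.uid = b.uid. A NULL in a compared column never satisfies the condition.
- a (uid=5) has no partner → excluded.
- a (uid=8) pairs with 3 row(s) of b.
- a (uid=5) has no partner → excluded.
- a (uid=NULL) has no partner → excluded.
- a (uid=4) has no partner → excluded.
- a (uid=3) pairs with 1 row(s) of b.
- a (uid=4) has no partner → excluded.
- a (uid=9) pairs with 2 row(s) of b.
- a (uid=4) has no partner → excluded.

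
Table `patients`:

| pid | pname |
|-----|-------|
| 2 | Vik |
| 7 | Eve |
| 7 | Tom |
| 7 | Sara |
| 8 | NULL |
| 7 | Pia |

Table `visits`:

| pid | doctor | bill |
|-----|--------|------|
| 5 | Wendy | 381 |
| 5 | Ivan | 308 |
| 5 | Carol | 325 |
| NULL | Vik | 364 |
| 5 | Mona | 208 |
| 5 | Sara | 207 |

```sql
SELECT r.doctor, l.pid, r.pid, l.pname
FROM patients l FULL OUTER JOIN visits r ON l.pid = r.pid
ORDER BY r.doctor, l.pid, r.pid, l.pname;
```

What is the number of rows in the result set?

12

FULL OUTER JOIN keeps every row from both sides; unmatched rows get NULL for the other side's columns.
Matching on l.pid = r.pid. A NULL in a compared column never satisfies the condition.
- l (pid=2) has no partner → padded with NULL.
- l (pid=7) has no partner → padded with NULL.
- l (pid=7) has no partner → padded with NULL.
- l (pid=7) has no partner → padded with NULL.
- l (pid=8) has no partner → padded with NULL.
- l (pid=7) has no partner → padded with NULL.
- 6 r row(s) had no l match → kept, l columns NULL.
Total: 0 matched + 12 padded = 12 rows.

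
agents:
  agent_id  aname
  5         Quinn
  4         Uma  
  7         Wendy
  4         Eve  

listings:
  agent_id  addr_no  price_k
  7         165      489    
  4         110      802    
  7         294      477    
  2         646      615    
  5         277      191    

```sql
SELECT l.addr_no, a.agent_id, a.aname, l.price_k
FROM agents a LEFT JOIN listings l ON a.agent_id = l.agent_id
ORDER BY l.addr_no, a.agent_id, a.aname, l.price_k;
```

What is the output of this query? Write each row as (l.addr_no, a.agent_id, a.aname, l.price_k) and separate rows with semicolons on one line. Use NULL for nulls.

LEFT JOIN keeps every row from `agents`; unmatched rows get NULL for `listings`'s columns.
Matching on a.agent_id = l.agent_id.
- a row (agent_id=5): matches 1 l row(s) → 1 output row(s).
- a row (agent_id=4): matches 1 l row(s) → 1 output row(s).
- a row (agent_id=7): matches 2 l row(s) → 2 output row(s).
- a row (agent_id=4): matches 1 l row(s) → 1 output row(s).
After projecting and ordering:
l.addr_no | a.agent_id | a.aname | l.price_k
110 | 4 | Eve | 802
110 | 4 | Uma | 802
165 | 7 | Wendy | 489
277 | 5 | Quinn | 191
294 | 7 | Wendy | 477

(110, 4, Eve, 802); (110, 4, Uma, 802); (165, 7, Wendy, 489); (277, 5, Quinn, 191); (294, 7, Wendy, 477)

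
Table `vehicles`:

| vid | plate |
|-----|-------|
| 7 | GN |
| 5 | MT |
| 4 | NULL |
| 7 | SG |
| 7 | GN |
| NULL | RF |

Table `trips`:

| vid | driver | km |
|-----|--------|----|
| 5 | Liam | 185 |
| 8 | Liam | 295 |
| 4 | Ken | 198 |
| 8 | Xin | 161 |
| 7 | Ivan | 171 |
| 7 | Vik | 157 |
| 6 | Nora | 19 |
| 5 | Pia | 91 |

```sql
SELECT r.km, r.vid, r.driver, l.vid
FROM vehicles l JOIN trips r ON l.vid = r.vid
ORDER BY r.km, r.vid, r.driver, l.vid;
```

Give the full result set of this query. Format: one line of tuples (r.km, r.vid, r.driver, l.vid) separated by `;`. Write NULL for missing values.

(91, 5, Pia, 5); (157, 7, Vik, 7); (157, 7, Vik, 7); (157, 7, Vik, 7); (171, 7, Ivan, 7); (171, 7, Ivan, 7); (171, 7, Ivan, 7); (185, 5, Liam, 5); (198, 4, Ken, 4)

INNER JOIN keeps only pairs where the ON condition holds.
Matching on l.vid = r.vid. A NULL in a compared column never satisfies the condition.
Matched pairs: 9.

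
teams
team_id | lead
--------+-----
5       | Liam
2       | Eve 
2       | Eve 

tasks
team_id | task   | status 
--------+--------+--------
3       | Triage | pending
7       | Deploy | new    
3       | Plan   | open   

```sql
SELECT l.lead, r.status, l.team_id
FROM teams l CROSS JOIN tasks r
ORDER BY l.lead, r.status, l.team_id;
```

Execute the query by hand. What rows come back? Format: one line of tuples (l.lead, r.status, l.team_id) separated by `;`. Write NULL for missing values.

CROSS JOIN pairs every row of `teams` with every row of `tasks`: 3 × 3 = 9 rows.

(Eve, new, 2); (Eve, new, 2); (Eve, open, 2); (Eve, open, 2); (Eve, pending, 2); (Eve, pending, 2); (Liam, new, 5); (Liam, open, 5); (Liam, pending, 5)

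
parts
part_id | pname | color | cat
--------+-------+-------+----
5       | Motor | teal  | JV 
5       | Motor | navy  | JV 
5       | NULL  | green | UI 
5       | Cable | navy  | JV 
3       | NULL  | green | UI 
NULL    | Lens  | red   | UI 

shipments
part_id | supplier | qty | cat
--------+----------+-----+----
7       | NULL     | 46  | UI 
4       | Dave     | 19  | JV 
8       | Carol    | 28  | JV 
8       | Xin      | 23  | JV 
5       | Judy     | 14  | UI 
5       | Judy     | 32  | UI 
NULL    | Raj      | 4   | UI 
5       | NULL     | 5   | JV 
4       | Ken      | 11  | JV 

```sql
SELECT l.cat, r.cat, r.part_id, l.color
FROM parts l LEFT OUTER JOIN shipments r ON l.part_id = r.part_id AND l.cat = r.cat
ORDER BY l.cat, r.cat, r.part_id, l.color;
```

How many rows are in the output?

7

LEFT JOIN keeps every row from `parts`; unmatched rows get NULL for `shipments`'s columns.
Matching on l.part_id = r.part_id AND l.cat = r.cat. A NULL in a compared column never satisfies the condition.
- l[0] part_id=5, cat=JV → 1 match(es) in r → 1 row(s).
- l[1] part_id=5, cat=JV → 1 match(es) in r → 1 row(s).
- l[2] part_id=5, cat=UI → 2 match(es) in r → 2 row(s).
- l[3] part_id=5, cat=JV → 1 match(es) in r → 1 row(s).
- l[4] part_id=3, cat=UI → no match; kept with NULLs on the r side.
- l[5] part_id=NULL, cat=UI → no match; kept with NULLs on the r side.
Total: 5 matched + 2 padded = 7 rows.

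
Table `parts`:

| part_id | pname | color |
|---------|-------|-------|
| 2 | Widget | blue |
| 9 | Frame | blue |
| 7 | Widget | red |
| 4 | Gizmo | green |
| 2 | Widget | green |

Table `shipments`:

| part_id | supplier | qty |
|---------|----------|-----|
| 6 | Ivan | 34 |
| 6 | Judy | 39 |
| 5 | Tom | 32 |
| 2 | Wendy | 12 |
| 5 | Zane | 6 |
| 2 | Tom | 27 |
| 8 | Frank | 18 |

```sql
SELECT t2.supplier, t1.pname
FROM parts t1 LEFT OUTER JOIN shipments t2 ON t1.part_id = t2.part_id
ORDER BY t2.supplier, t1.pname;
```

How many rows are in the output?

7

LEFT JOIN keeps every row from `parts`; unmatched rows get NULL for `shipments`'s columns.
Matching on t1.part_id = t2.part_id.
Matched pairs: 4; unmatched t1 rows kept: 3.
Total: 4 matched + 3 padded = 7 rows.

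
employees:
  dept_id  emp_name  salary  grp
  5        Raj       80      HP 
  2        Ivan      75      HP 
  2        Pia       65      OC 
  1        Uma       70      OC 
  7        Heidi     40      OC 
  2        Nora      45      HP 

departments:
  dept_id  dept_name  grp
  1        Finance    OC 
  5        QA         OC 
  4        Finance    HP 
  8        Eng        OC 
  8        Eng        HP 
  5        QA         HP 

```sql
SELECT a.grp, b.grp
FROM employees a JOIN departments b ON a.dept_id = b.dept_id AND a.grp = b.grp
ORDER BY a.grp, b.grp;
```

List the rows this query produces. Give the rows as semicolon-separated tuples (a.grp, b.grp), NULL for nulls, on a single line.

INNER JOIN keeps only pairs where the ON condition holds.
Matching on a.dept_id = b.dept_id AND a.grp = b.grp.
- a[0] dept_id=5, grp=HP → 1 match(es) in b → 1 row(s).
- a[1] dept_id=2, grp=HP → no match; dropped.
- a[2] dept_id=2, grp=OC → no match; dropped.
- a[3] dept_id=1, grp=OC → 1 match(es) in b → 1 row(s).
- a[4] dept_id=7, grp=OC → no match; dropped.
- a[5] dept_id=2, grp=HP → no match; dropped.
After projecting and ordering:
a.grp | b.grp
HP | HP
OC | OC

(HP, HP); (OC, OC)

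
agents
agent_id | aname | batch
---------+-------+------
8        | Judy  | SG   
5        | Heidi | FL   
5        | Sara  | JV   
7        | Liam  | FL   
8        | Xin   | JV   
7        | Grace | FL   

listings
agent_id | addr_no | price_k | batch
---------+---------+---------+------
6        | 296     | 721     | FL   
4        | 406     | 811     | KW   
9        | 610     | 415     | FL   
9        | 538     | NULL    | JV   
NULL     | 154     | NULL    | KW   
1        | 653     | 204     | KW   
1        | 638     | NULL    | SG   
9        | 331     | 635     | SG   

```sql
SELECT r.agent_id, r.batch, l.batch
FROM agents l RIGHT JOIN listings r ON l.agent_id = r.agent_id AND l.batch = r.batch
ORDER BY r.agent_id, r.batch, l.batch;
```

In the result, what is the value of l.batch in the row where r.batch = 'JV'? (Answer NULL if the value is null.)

NULL

RIGHT JOIN keeps every row from `listings`; unmatched rows get NULL for `agents`'s columns.
Matching on l.agent_id = r.agent_id AND l.batch = r.batch. A NULL in a compared column never satisfies the condition.
Matched pairs: 0; unmatched r rows kept: 8.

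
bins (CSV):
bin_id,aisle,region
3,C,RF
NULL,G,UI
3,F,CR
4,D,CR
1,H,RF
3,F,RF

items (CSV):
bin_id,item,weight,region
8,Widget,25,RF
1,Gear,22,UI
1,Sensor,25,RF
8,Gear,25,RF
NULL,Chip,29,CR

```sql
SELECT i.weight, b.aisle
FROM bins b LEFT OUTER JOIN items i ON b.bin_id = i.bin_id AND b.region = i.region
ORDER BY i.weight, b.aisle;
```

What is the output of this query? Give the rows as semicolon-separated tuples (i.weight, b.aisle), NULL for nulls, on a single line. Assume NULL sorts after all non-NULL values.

(25, H); (NULL, C); (NULL, D); (NULL, F); (NULL, F); (NULL, G)

LEFT JOIN keeps every row from `bins`; unmatched rows get NULL for `items`'s columns.
Matching on b.bin_id = i.bin_id AND b.region = i.region. A NULL in a compared column never satisfies the condition.
- b row (bin_id=3, region=RF): no match → kept, i columns NULL.
- b row (bin_id=NULL, region=UI): no match → kept, i columns NULL.
- b row (bin_id=3, region=CR): no match → kept, i columns NULL.
- b row (bin_id=4, region=CR): no match → kept, i columns NULL.
- b row (bin_id=1, region=RF): matches 1 i row(s) → 1 output row(s).
- b row (bin_id=3, region=RF): no match → kept, i columns NULL.
After projecting and ordering:
i.weight | b.aisle
25 | H
NULL | C
NULL | D
NULL | F
NULL | F
NULL | G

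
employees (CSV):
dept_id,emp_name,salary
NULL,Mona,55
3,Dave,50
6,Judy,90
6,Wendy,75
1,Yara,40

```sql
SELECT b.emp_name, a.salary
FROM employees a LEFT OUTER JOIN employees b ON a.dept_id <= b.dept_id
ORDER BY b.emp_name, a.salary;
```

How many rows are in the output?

12

LEFT JOIN keeps every row from `employees a`; unmatched rows get NULL for `employees b`'s columns.
Matching on a.dept_id <= b.dept_id. A NULL in a compared column never satisfies the condition.
Matched pairs: 11; unmatched a rows kept: 1.
Total: 11 matched + 1 padded = 12 rows.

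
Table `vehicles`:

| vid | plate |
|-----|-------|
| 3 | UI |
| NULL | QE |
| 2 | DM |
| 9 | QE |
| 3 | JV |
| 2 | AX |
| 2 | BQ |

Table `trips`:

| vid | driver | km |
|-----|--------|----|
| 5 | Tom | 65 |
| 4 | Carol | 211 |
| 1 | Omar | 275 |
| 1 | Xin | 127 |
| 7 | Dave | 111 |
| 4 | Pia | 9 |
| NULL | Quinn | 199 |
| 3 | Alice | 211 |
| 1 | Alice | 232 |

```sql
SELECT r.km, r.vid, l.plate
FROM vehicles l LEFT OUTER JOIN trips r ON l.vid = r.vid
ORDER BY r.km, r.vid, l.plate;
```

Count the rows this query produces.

7

LEFT JOIN keeps every row from `vehicles`; unmatched rows get NULL for `trips`'s columns.
Matching on l.vid = r.vid. A NULL in a compared column never satisfies the condition.
- l (vid=3) pairs with 1 row(s) of r.
- l (vid=NULL) has no partner → padded with NULL.
- l (vid=2) has no partner → padded with NULL.
- l (vid=9) has no partner → padded with NULL.
- l (vid=3) pairs with 1 row(s) of r.
- l (vid=2) has no partner → padded with NULL.
- l (vid=2) has no partner → padded with NULL.
Total: 2 matched + 5 padded = 7 rows.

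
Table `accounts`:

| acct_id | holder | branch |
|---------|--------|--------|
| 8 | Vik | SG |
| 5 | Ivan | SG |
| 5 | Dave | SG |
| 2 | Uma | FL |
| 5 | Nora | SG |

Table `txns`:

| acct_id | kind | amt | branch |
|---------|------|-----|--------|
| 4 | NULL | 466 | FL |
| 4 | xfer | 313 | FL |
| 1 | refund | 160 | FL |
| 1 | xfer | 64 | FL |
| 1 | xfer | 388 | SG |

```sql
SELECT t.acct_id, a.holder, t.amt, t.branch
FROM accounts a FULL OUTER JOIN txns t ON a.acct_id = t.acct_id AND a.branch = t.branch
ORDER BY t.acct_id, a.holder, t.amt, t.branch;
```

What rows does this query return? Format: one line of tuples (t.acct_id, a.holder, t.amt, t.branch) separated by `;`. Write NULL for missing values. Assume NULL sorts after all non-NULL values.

(1, NULL, 64, FL); (1, NULL, 160, FL); (1, NULL, 388, SG); (4, NULL, 313, FL); (4, NULL, 466, FL); (NULL, Dave, NULL, NULL); (NULL, Ivan, NULL, NULL); (NULL, Nora, NULL, NULL); (NULL, Uma, NULL, NULL); (NULL, Vik, NULL, NULL)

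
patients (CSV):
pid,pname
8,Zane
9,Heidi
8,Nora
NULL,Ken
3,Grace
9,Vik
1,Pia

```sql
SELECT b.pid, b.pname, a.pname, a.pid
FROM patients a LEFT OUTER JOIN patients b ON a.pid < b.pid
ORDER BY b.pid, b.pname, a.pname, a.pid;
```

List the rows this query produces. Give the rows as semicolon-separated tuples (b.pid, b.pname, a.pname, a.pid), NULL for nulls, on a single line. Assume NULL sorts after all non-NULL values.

LEFT JOIN keeps every row from `patients a`; unmatched rows get NULL for `patients b`'s columns.
Matching on a.pid < b.pid. A NULL in a compared column never satisfies the condition.
- a (pid=8) pairs with 2 row(s) of b.
- a (pid=9) has no partner → padded with NULL.
- a (pid=8) pairs with 2 row(s) of b.
- a (pid=NULL) has no partner → padded with NULL.
- a (pid=3) pairs with 4 row(s) of b.
- a (pid=9) has no partner → padded with NULL.
- a (pid=1) pairs with 5 row(s) of b.

(3, Grace, Pia, 1); (8, Nora, Grace, 3); (8, Nora, Pia, 1); (8, Zane, Grace, 3); (8, Zane, Pia, 1); (9, Heidi, Grace, 3); (9, Heidi, Nora, 8); (9, Heidi, Pia, 1); (9, Heidi, Zane, 8); (9, Vik, Grace, 3); (9, Vik, Nora, 8); (9, Vik, Pia, 1); (9, Vik, Zane, 8); (NULL, NULL, Heidi, 9); (NULL, NULL, Ken, NULL); (NULL, NULL, Vik, 9)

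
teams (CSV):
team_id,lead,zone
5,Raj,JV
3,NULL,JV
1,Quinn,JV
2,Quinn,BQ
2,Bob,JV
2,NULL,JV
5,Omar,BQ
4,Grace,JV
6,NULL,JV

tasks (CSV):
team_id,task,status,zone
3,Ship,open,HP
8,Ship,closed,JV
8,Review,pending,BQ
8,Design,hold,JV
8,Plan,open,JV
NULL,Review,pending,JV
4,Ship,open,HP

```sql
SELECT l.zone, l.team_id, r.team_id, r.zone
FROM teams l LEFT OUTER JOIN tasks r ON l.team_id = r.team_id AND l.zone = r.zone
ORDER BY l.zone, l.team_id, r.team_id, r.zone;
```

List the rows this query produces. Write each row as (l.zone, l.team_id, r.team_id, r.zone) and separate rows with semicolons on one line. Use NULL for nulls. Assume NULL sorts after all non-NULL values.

(BQ, 2, NULL, NULL); (BQ, 5, NULL, NULL); (JV, 1, NULL, NULL); (JV, 2, NULL, NULL); (JV, 2, NULL, NULL); (JV, 3, NULL, NULL); (JV, 4, NULL, NULL); (JV, 5, NULL, NULL); (JV, 6, NULL, NULL)

LEFT JOIN keeps every row from `teams`; unmatched rows get NULL for `tasks`'s columns.
Matching on l.team_id = r.team_id AND l.zone = r.zone. A NULL in a compared column never satisfies the condition.
- l (team_id=5, zone=JV) has no partner → padded with NULL.
- l (team_id=3, zone=JV) has no partner → padded with NULL.
- l (team_id=1, zone=JV) has no partner → padded with NULL.
- l (team_id=2, zone=BQ) has no partner → padded with NULL.
- l (team_id=2, zone=JV) has no partner → padded with NULL.
- l (team_id=2, zone=JV) has no partner → padded with NULL.
- l (team_id=5, zone=BQ) has no partner → padded with NULL.
- l (team_id=4, zone=JV) has no partner → padded with NULL.
- l (team_id=6, zone=JV) has no partner → padded with NULL.
After projecting and ordering:
l.zone | l.team_id | r.team_id | r.zone
BQ | 2 | NULL | NULL
BQ | 5 | NULL | NULL
JV | 1 | NULL | NULL
JV | 2 | NULL | NULL
JV | 2 | NULL | NULL
JV | 3 | NULL | NULL
JV | 4 | NULL | NULL
JV | 5 | NULL | NULL
JV | 6 | NULL | NULL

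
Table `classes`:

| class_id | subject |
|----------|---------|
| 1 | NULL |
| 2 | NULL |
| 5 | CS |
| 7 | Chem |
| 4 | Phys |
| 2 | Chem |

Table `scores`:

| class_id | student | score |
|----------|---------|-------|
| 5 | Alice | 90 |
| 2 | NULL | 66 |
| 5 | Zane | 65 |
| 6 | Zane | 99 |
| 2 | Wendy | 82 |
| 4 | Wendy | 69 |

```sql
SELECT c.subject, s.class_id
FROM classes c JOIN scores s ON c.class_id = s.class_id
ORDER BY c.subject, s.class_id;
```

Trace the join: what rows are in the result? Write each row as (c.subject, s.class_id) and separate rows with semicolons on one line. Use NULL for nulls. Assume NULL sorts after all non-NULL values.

(CS, 5); (CS, 5); (Chem, 2); (Chem, 2); (Phys, 4); (NULL, 2); (NULL, 2)

INNER JOIN keeps only pairs where the ON condition holds.
Matching on c.class_id = s.class_id.
- c[0] class_id=1 → no match; dropped.
- c[1] class_id=2 → 2 match(es) in s → 2 row(s).
- c[2] class_id=5 → 2 match(es) in s → 2 row(s).
- c[3] class_id=7 → no match; dropped.
- c[4] class_id=4 → 1 match(es) in s → 1 row(s).
- c[5] class_id=2 → 2 match(es) in s → 2 row(s).
After projecting and ordering:
c.subject | s.class_id
CS | 5
CS | 5
Chem | 2
Chem | 2
Phys | 4
NULL | 2
NULL | 2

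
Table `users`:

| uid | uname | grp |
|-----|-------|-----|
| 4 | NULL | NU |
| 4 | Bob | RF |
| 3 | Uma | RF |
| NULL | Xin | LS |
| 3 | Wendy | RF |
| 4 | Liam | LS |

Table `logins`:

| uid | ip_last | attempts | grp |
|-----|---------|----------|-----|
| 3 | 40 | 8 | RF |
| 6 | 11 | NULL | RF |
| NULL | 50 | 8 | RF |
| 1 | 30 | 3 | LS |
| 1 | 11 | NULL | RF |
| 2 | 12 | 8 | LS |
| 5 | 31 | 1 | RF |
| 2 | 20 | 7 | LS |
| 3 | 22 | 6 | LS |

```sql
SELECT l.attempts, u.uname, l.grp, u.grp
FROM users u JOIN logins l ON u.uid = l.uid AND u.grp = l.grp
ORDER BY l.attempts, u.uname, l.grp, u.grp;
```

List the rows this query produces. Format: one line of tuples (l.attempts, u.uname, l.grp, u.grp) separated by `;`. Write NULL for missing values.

INNER JOIN keeps only pairs where the ON condition holds.
Matching on u.uid = l.uid AND u.grp = l.grp. A NULL in a compared column never satisfies the condition.
- u row (uid=4, grp=NU): no match → dropped.
- u row (uid=4, grp=RF): no match → dropped.
- u row (uid=3, grp=RF): matches 1 l row(s) → 1 output row(s).
- u row (uid=NULL, grp=LS): no match → dropped.
- u row (uid=3, grp=RF): matches 1 l row(s) → 1 output row(s).
- u row (uid=4, grp=LS): no match → dropped.
After projecting and ordering:
l.attempts | u.uname | l.grp | u.grp
8 | Uma | RF | RF
8 | Wendy | RF | RF

(8, Uma, RF, RF); (8, Wendy, RF, RF)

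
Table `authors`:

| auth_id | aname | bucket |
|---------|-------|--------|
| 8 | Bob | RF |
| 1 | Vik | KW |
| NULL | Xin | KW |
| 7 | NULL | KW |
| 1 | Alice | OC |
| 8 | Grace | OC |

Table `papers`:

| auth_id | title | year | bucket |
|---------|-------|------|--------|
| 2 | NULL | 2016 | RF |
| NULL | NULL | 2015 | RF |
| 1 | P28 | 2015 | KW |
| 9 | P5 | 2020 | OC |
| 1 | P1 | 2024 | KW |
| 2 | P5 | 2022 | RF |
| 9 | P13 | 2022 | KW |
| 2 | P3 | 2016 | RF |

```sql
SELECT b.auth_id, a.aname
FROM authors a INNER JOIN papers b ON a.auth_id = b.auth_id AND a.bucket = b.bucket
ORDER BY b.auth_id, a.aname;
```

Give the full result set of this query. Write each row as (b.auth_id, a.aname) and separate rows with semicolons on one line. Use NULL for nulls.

INNER JOIN keeps only pairs where the ON condition holds.
Matching on a.auth_id = b.auth_id AND a.bucket = b.bucket. A NULL in a compared column never satisfies the condition.
- a row (auth_id=8, bucket=RF): no match → dropped.
- a row (auth_id=1, bucket=KW): matches 2 b row(s) → 2 output row(s).
- a row (auth_id=NULL, bucket=KW): no match → dropped.
- a row (auth_id=7, bucket=KW): no match → dropped.
- a row (auth_id=1, bucket=OC): no match → dropped.
- a row (auth_id=8, bucket=OC): no match → dropped.
After projecting and ordering:
b.auth_id | a.aname
1 | Vik
1 | Vik

(1, Vik); (1, Vik)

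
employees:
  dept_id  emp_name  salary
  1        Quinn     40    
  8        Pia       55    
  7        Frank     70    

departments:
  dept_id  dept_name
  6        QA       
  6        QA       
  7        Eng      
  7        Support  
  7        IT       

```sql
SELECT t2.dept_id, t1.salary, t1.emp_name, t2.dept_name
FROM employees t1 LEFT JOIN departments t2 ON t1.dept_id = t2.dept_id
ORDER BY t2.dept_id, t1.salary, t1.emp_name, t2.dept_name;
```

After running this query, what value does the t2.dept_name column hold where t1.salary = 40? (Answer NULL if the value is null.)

NULL

LEFT JOIN keeps every row from `employees`; unmatched rows get NULL for `departments`'s columns.
Matching on t1.dept_id = t2.dept_id.
- t1[0] dept_id=1 → no match; kept with NULLs on the t2 side.
- t1[1] dept_id=8 → no match; kept with NULLs on the t2 side.
- t1[2] dept_id=7 → 3 match(es) in t2 → 3 row(s).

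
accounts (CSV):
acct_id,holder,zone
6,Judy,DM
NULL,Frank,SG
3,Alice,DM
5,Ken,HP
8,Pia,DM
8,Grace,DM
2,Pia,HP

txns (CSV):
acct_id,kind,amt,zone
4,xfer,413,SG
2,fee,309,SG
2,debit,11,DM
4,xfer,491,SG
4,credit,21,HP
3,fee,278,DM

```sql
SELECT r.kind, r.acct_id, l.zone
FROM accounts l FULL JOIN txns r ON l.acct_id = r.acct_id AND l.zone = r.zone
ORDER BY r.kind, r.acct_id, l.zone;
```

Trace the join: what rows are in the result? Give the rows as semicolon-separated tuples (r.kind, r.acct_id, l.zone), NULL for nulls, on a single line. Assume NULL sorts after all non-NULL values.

FULL OUTER JOIN keeps every row from both sides; unmatched rows get NULL for the other side's columns.
Matching on l.acct_id = r.acct_id AND l.zone = r.zone. A NULL in a compared column never satisfies the condition.
Matched pairs: 1; unmatched l rows kept: 6; unmatched r rows kept: 5.

(credit, 4, NULL); (debit, 2, NULL); (fee, 2, NULL); (fee, 3, DM); (xfer, 4, NULL); (xfer, 4, NULL); (NULL, NULL, DM); (NULL, NULL, DM); (NULL, NULL, DM); (NULL, NULL, HP); (NULL, NULL, HP); (NULL, NULL, SG)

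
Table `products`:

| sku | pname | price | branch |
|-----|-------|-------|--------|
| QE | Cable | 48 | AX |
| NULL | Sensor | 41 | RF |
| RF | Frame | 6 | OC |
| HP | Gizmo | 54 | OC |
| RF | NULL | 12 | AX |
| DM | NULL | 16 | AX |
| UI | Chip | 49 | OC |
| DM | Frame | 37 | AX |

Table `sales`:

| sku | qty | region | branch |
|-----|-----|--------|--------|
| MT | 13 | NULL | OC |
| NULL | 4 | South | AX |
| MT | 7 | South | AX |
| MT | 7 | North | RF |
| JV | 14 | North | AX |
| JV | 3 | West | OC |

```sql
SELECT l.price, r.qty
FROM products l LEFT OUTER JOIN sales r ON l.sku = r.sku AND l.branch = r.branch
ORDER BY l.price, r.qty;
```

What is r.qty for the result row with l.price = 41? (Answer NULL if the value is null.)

LEFT JOIN keeps every row from `products`; unmatched rows get NULL for `sales`'s columns.
Matching on l.sku = r.sku AND l.branch = r.branch. A NULL in a compared column never satisfies the condition.
- l row (sku=QE, branch=AX): no match → kept, r columns NULL.
- l row (sku=NULL, branch=RF): no match → kept, r columns NULL.
- l row (sku=RF, branch=OC): no match → kept, r columns NULL.
- l row (sku=HP, branch=OC): no match → kept, r columns NULL.
- l row (sku=RF, branch=AX): no match → kept, r columns NULL.
- l row (sku=DM, branch=AX): no match → kept, r columns NULL.
- l row (sku=UI, branch=OC): no match → kept, r columns NULL.
- l row (sku=DM, branch=AX): no match → kept, r columns NULL.

NULL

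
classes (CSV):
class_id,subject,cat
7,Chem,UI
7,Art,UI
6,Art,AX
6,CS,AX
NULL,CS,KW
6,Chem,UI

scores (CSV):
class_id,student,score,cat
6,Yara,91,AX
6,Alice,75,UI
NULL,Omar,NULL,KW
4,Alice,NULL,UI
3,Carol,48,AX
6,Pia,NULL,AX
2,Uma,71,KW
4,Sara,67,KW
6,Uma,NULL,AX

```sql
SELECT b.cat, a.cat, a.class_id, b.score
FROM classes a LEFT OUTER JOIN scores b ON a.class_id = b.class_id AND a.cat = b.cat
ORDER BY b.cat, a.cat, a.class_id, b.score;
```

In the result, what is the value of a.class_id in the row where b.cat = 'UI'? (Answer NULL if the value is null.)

6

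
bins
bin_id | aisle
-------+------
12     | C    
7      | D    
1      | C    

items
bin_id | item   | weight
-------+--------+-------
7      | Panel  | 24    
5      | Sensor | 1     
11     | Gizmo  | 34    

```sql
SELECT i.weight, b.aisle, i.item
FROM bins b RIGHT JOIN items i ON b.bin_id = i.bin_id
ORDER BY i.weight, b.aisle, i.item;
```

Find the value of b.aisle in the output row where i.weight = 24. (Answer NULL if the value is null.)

RIGHT JOIN keeps every row from `items`; unmatched rows get NULL for `bins`'s columns.
Matching on b.bin_id = i.bin_id.
- bin_id=12: no matching i row.
- bin_id=7: 1 matching i row(s), so 1 row(s) emitted.
- bin_id=1: no matching i row.
- 2 row(s) from i found no b partner → padded with NULL.

D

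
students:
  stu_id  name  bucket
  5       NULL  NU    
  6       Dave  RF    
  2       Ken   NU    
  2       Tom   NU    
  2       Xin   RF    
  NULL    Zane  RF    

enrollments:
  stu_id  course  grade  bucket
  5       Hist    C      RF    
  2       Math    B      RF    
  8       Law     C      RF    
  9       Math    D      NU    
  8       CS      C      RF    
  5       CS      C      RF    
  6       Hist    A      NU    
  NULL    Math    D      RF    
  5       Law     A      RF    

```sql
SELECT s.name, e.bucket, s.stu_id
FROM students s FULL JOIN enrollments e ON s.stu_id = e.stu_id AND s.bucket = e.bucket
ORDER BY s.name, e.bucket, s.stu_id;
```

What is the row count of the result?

14

FULL OUTER JOIN keeps every row from both sides; unmatched rows get NULL for the other side's columns.
Matching on s.stu_id = e.stu_id AND s.bucket = e.bucket. A NULL in a compared column never satisfies the condition.
Matched pairs: 1; unmatched s rows kept: 5; unmatched e rows kept: 8.
Total: 1 matched + 13 padded = 14 rows.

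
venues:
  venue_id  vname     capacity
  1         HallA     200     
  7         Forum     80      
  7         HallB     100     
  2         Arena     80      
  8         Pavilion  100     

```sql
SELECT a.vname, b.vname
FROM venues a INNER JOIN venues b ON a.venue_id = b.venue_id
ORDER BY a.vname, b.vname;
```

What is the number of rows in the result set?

INNER JOIN keeps only pairs where the ON condition holds.
Matching on a.venue_id = b.venue_id.
Matched pairs: 7.
Total: 7 rows.

7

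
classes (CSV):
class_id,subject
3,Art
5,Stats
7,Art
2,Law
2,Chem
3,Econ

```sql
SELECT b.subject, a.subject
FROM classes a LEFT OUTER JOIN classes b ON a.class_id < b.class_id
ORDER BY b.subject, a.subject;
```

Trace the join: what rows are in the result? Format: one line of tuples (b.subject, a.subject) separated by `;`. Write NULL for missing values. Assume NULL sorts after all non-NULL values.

(Art, Art); (Art, Chem); (Art, Chem); (Art, Econ); (Art, Law); (Art, Law); (Art, Stats); (Econ, Chem); (Econ, Law); (Stats, Art); (Stats, Chem); (Stats, Econ); (Stats, Law); (NULL, Art)

LEFT JOIN keeps every row from `classes a`; unmatched rows get NULL for `classes b`'s columns.
Matching on a.class_id < b.class_id.
- a (class_id=3) pairs with 2 row(s) of b.
- a (class_id=5) pairs with 1 row(s) of b.
- a (class_id=7) has no partner → padded with NULL.
- a (class_id=2) pairs with 4 row(s) of b.
- a (class_id=2) pairs with 4 row(s) of b.
- a (class_id=3) pairs with 2 row(s) of b.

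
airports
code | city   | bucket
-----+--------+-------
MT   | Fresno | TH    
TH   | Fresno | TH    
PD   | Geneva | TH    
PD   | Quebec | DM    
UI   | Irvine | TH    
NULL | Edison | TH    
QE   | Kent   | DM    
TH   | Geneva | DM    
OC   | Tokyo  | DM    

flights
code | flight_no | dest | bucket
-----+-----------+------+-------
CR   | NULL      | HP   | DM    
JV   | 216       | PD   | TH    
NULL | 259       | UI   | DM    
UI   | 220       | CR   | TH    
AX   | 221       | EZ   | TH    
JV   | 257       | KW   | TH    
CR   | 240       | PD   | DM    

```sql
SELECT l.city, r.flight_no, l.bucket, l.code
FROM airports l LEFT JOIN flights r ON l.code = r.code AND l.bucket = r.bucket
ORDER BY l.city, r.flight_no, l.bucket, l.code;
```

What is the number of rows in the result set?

LEFT JOIN keeps every row from `airports`; unmatched rows get NULL for `flights`'s columns.
Matching on l.code = r.code AND l.bucket = r.bucket. A NULL in a compared column never satisfies the condition.
- l row (code=MT, bucket=TH): no match → kept, r columns NULL.
- l row (code=TH, bucket=TH): no match → kept, r columns NULL.
- l row (code=PD, bucket=TH): no match → kept, r columns NULL.
- l row (code=PD, bucket=DM): no match → kept, r columns NULL.
- l row (code=UI, bucket=TH): matches 1 r row(s) → 1 output row(s).
- l row (code=NULL, bucket=TH): no match → kept, r columns NULL.
- l row (code=QE, bucket=DM): no match → kept, r columns NULL.
- l row (code=TH, bucket=DM): no match → kept, r columns NULL.
- l row (code=OC, bucket=DM): no match → kept, r columns NULL.
Total: 1 matched + 8 padded = 9 rows.

9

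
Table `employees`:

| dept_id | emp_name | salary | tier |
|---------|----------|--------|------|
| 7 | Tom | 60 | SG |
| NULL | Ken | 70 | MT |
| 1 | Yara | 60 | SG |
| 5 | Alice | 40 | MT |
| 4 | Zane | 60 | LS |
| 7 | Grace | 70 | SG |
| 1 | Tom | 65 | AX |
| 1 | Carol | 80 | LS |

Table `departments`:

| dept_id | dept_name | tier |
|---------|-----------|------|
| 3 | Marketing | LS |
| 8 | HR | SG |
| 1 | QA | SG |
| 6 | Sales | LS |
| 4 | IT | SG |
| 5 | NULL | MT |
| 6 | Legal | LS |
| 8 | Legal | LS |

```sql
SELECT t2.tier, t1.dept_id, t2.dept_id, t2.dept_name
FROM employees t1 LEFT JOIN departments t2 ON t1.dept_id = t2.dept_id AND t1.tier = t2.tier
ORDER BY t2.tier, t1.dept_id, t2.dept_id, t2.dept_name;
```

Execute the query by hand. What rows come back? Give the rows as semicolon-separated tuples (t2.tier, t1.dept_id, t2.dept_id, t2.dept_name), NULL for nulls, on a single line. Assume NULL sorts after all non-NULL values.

(MT, 5, 5, NULL); (SG, 1, 1, QA); (NULL, 1, NULL, NULL); (NULL, 1, NULL, NULL); (NULL, 4, NULL, NULL); (NULL, 7, NULL, NULL); (NULL, 7, NULL, NULL); (NULL, NULL, NULL, NULL)

LEFT JOIN keeps every row from `employees`; unmatched rows get NULL for `departments`'s columns.
Matching on t1.dept_id = t2.dept_id AND t1.tier = t2.tier. A NULL in a compared column never satisfies the condition.
- t1[0] dept_id=7, tier=SG → no match; kept with NULLs on the t2 side.
- t1[1] dept_id=NULL, tier=MT → no match; kept with NULLs on the t2 side.
- t1[2] dept_id=1, tier=SG → 1 match(es) in t2 → 1 row(s).
- t1[3] dept_id=5, tier=MT → 1 match(es) in t2 → 1 row(s).
- t1[4] dept_id=4, tier=LS → no match; kept with NULLs on the t2 side.
- t1[5] dept_id=7, tier=SG → no match; kept with NULLs on the t2 side.
- t1[6] dept_id=1, tier=AX → no match; kept with NULLs on the t2 side.
- t1[7] dept_id=1, tier=LS → no match; kept with NULLs on the t2 side.
After projecting and ordering:
t2.tier | t1.dept_id | t2.dept_id | t2.dept_name
MT | 5 | 5 | NULL
SG | 1 | 1 | QA
NULL | 1 | NULL | NULL
NULL | 1 | NULL | NULL
NULL | 4 | NULL | NULL
NULL | 7 | NULL | NULL
NULL | 7 | NULL | NULL
NULL | NULL | NULL | NULL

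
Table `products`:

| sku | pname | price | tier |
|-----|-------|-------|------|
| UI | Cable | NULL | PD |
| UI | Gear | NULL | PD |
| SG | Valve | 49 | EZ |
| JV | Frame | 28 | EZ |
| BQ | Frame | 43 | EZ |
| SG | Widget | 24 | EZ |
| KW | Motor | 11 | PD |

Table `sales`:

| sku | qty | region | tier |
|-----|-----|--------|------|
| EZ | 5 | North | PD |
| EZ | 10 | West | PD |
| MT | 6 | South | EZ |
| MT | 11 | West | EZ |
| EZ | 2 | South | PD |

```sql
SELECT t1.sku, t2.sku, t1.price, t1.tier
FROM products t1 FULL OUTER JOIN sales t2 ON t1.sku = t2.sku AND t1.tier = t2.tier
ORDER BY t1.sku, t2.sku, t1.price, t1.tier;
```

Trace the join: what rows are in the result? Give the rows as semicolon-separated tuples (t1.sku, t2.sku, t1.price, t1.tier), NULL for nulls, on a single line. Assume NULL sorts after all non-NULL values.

(BQ, NULL, 43, EZ); (JV, NULL, 28, EZ); (KW, NULL, 11, PD); (SG, NULL, 24, EZ); (SG, NULL, 49, EZ); (UI, NULL, NULL, PD); (UI, NULL, NULL, PD); (NULL, EZ, NULL, NULL); (NULL, EZ, NULL, NULL); (NULL, EZ, NULL, NULL); (NULL, MT, NULL, NULL); (NULL, MT, NULL, NULL)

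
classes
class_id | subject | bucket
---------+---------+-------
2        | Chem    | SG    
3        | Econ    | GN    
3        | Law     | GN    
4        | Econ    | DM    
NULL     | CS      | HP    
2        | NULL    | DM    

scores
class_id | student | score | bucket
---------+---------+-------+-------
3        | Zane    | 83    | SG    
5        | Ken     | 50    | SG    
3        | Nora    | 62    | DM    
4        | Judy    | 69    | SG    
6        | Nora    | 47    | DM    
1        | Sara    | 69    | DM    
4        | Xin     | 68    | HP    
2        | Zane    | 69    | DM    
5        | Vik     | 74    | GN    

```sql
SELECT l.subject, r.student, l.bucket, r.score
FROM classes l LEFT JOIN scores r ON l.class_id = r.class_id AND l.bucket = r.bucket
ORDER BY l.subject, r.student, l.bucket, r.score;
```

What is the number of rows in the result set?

6

LEFT JOIN keeps every row from `classes`; unmatched rows get NULL for `scores`'s columns.
Matching on l.class_id = r.class_id AND l.bucket = r.bucket. A NULL in a compared column never satisfies the condition.
Matched pairs: 1; unmatched l rows kept: 5.
Total: 1 matched + 5 padded = 6 rows.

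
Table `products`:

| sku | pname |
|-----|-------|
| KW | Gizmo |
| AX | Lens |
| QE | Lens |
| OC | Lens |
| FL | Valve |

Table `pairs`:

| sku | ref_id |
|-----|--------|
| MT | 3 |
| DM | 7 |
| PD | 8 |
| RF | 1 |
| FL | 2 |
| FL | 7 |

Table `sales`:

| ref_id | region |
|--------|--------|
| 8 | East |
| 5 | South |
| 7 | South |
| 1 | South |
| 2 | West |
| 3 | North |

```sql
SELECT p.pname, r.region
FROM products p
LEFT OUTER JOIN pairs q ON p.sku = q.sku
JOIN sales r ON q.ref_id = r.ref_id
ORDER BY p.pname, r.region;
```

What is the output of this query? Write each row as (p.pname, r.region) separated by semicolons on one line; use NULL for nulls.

(Valve, South); (Valve, West)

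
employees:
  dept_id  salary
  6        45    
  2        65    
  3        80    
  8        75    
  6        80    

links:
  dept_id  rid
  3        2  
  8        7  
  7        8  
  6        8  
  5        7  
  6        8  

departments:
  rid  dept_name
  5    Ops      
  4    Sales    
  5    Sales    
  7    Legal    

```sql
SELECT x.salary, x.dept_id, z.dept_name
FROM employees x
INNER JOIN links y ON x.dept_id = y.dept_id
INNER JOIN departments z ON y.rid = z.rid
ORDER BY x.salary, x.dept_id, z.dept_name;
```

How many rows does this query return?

1

Evaluate left to right. First `employees x INNER JOIN links y` on dept_id: 6 row(s).
Then INNER JOIN `departments z` on rid: keep only rows whose y.rid appears in z.
Result: 1 row(s).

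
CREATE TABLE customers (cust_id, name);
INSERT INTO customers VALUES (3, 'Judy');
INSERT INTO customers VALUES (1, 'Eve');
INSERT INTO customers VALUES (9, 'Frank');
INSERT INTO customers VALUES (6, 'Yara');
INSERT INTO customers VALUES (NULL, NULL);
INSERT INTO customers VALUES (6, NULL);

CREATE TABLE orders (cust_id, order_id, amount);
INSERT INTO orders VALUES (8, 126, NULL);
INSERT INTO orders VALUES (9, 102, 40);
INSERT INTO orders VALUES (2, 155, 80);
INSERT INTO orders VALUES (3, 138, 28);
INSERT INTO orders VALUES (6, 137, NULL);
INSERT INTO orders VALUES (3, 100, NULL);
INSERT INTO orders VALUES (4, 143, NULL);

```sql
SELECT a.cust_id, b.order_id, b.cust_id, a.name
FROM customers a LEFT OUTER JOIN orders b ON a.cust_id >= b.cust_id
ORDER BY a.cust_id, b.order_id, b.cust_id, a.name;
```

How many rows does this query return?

22

LEFT JOIN keeps every row from `customers`; unmatched rows get NULL for `orders`'s columns.
Matching on a.cust_id >= b.cust_id. A NULL in a compared column never satisfies the condition.
- a row (cust_id=3): matches 3 b row(s) → 3 output row(s).
- a row (cust_id=1): no match → kept, b columns NULL.
- a row (cust_id=9): matches 7 b row(s) → 7 output row(s).
- a row (cust_id=6): matches 5 b row(s) → 5 output row(s).
- a row (cust_id=NULL): no match → kept, b columns NULL.
- a row (cust_id=6): matches 5 b row(s) → 5 output row(s).
Total: 20 matched + 2 padded = 22 rows.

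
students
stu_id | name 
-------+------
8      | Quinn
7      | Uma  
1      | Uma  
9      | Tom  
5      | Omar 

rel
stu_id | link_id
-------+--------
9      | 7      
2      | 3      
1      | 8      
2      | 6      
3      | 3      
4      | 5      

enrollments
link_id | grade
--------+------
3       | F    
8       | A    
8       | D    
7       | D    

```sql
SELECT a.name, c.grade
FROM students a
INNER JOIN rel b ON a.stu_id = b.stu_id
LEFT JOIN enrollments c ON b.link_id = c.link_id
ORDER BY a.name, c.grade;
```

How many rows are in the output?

Step 1 — a INNER JOIN b on stu_id → 2 row(s).
Then LEFT JOIN `enrollments c` on link_id: each of those 2 rows is kept; rows whose b.link_id has no match in c get NULL for c's columns.
Result: 3 row(s).

3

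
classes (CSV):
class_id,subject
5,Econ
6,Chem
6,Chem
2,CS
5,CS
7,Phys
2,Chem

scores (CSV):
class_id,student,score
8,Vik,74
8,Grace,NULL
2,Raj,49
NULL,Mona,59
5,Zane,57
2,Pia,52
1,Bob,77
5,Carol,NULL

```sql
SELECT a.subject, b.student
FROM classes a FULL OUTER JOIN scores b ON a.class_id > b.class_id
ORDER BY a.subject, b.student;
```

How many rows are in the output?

FULL OUTER JOIN keeps every row from both sides; unmatched rows get NULL for the other side's columns.
Matching on a.class_id > b.class_id. A NULL in a compared column never satisfies the condition.
- a row (class_id=5): matches 3 b row(s) → 3 output row(s).
- a row (class_id=6): matches 5 b row(s) → 5 output row(s).
- a row (class_id=6): matches 5 b row(s) → 5 output row(s).
- a row (class_id=2): matches 1 b row(s) → 1 output row(s).
- a row (class_id=5): matches 3 b row(s) → 3 output row(s).
- a row (class_id=7): matches 5 b row(s) → 5 output row(s).
- a row (class_id=2): matches 1 b row(s) → 1 output row(s).
- 3 b row(s) had no a match → kept, a columns NULL.
Total: 23 matched + 3 padded = 26 rows.

26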